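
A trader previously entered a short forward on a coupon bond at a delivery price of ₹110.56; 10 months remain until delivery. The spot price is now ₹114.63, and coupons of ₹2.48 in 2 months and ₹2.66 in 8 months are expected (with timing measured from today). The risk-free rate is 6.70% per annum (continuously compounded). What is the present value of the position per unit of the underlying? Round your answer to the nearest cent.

-₹5.08

PV(remaining coupons) I = 2.48·e^(−0.0670·2/12) + 2.66·e^(−0.0670·8/12) = 4.9963
Current forward F = (S − I)·e^(rT) = (114.63 − 4.9963)·e^(0.0670·10/12) = 109.6337 × 1.057421 = 115.9290
Value (long) = (F − K)·e^(−rT) = (115.9290 − 110.56) × 0.945697 = 5.0774
Short position value = −(long value) = -₹5.08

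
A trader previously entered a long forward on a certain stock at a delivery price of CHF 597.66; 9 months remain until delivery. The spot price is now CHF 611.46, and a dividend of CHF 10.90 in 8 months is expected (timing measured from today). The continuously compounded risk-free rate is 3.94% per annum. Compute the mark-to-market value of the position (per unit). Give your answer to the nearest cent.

CHF 20.59

PV(remaining dividends) I = 10.90·e^(−0.0394·8/12) = 10.6174
Current forward F = (S − I)·e^(rT) = (611.46 − 10.6174)·e^(0.0394·9/12) = 600.8426 × 1.029991 = 618.8625
Value (long) = (F − K)·e^(−rT) = (618.8625 − 597.66) × 0.970882 = 20.5851
Value = CHF 20.59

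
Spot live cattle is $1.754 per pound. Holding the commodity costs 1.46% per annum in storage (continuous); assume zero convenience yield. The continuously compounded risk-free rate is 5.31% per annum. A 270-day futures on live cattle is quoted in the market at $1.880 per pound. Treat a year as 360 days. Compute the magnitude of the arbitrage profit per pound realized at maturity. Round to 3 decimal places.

Fair futures: F* = S·e^(carry·T), with carry = (r + u) = 0.0531 + 0.0146 = 0.0677
F* = 1.754 · e^(0.0677 × 270/360) = 1.754 · e^0.050775 = 1.754 × 1.052086 = $1.8454
Market $1.880 > fair $1.8454: forward overpriced → cash-and-carry (buy spot, short the forward).
At maturity, profit = |F_mkt − F*| = |1.880 − 1.8454| = $0.035 per pound

$0.035 per pound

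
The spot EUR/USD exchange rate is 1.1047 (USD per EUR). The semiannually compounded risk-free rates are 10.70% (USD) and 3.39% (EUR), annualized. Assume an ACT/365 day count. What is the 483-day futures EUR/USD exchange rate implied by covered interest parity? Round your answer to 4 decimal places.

By covered interest parity, F = S · (1+r_USD/2)^(2T) / (1+r_EUR/2)^(2T)
= 1.1047 × 1.147900 / 1.045488 = 1.1047 × 1.097956
F = 1.2129 USD per EUR

1.2129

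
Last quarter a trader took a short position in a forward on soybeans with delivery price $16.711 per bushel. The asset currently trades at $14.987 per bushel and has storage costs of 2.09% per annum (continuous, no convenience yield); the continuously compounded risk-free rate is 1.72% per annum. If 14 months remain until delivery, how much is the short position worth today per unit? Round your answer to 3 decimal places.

$1.022 per bushel

Current fair forward for the remaining 14 months: F = S·e^((r + u)·T), (r + u) = 0.0172 + 0.0209 = 0.0381
F = 14.987 · e^(0.0381 × 14/12) = 14.987 × 1.045453 = 15.6682
Value of long forward = (F − K)·e^(−rT) = (15.6682 − 16.711) · e^(−0.0172·14/12)
= -1.0428 × 0.980133 = -1.022
Short position value = −(long value) = $1.022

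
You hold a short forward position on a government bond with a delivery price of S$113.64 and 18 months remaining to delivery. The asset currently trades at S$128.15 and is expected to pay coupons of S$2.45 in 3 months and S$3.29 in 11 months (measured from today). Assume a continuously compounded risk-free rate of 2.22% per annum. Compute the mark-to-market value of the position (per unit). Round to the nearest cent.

PV(remaining coupons) I = 2.45·e^(−0.0222·3/12) + 3.29·e^(−0.0222·11/12) = 5.6602
Current forward F = (S − I)·e^(rT) = (128.15 − 5.6602)·e^(0.0222·18/12) = 122.4898 × 1.033861 = 126.6374
Value (long) = (F − K)·e^(−rT) = (126.6374 − 113.64) × 0.967248 = 12.5717
Short position value = −(long value) = -S$12.57

-S$12.57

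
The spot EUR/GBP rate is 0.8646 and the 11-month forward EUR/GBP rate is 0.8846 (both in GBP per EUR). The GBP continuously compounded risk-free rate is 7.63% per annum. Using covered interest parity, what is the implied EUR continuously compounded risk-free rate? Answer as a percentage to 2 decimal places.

F = S·e^((r_GBP − r_EUR)T) ⇒ r_EUR = r_GBP − ln(F/S)/T
ln(0.8846/0.8646) = 0.022869; /(11/12) = 0.024948
r_EUR = 0.0763 − 0.024948 = 0.051352
r_EUR = 5.14%

5.14%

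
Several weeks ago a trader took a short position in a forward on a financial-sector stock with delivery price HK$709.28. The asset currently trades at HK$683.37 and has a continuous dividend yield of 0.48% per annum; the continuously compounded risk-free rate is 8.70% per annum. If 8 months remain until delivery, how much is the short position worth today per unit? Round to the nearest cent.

-HK$11.87

Current fair forward for the remaining 8 months: F = S·e^((r − q)·T), (r − q) = 0.0870 − 0.0048 = 0.0822
F = 683.37 · e^(0.0822 × 8/12) = 683.37 × 1.056329 = 721.8635
Value of long forward = (F − K)·e^(−rT) = (721.8635 − 709.28) · e^(−0.0870·8/12)
= 12.5835 × 0.943650 = 11.87
Short position value = −(long value) = -HK$11.87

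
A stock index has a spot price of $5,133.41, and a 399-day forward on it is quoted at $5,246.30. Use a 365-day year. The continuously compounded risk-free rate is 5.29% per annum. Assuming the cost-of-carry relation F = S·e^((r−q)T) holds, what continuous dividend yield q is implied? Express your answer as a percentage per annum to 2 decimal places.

3.30%

From F = S·e^((r−q)T): (r − q) = ln(F/S)/T
ln(5246.30/5133.41) = ln(1.021991) = 0.021753
(r − q) = 0.021753 / (399/365) = 0.019899
q = r − ln(F/S)/T = 0.0529 − 0.019899 = 0.033001
q = 3.30%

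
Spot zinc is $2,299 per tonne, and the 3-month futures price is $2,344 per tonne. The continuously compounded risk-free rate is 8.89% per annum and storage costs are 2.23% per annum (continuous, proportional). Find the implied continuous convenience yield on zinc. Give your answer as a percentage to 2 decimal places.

F = S·e^((r+u−y)T) ⇒ (r+u−y) = ln(F/S)/T
ln(2344/2299) = 0.019385; /T ⇒ 0.077540
y = r + u − ln(F/S)/T = 0.0889 + 0.0223 − 0.077540 = 0.033660
y = 3.37%

3.37%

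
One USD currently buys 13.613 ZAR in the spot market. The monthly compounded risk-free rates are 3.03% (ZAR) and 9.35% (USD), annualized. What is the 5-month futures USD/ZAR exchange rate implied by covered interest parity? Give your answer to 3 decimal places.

13.261

By covered interest parity, F = S · (1+r_ZAR/12)^(12T) / (1+r_USD/12)^(12T)
= 13.613 × 1.012689 / 1.039570 = 13.613 × 0.974142
F = 13.261 ZAR per USD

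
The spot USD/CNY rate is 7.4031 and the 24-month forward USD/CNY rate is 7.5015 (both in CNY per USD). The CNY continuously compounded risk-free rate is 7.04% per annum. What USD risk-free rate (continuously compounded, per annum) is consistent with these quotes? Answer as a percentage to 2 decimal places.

6.38%

F = S·e^((r_CNY − r_USD)T) ⇒ r_USD = r_CNY − ln(F/S)/T
ln(7.5015/7.4031) = 0.013204; /(24/12) = 0.006602
r_USD = 0.0704 − 0.006602 = 0.063798
r_USD = 6.38%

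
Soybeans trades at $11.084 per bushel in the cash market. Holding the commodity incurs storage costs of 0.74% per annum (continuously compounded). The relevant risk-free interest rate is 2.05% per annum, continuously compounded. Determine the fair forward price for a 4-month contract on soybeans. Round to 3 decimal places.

Net carry = r + u − y = 0.0205 + 0.0074 − 0.0000 = 0.0279
F = S·e^((r+u−y)T) = 11.084 · e^(0.0279 × 4/12) = 11.084 · e^0.009300
= 11.084 × 1.009343 = $11.188 per bushel

$11.188 per bushel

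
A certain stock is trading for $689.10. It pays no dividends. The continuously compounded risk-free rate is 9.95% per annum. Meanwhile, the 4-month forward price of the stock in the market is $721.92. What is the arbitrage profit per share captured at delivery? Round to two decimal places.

Fair forward: F* = S·e^(carry·T), with carry = r = 0.0995
F* = 689.10 · e^(0.0995 × 4/12) = 689.10 · e^0.033167 = 689.10 × 1.033723 = $712.3385
Market $721.92 > fair $712.3385: forward overpriced → cash-and-carry (buy spot, short the forward).
At maturity, profit = |F_mkt − F*| = |721.92 − 712.3385| = $9.58 per share

$9.58 per share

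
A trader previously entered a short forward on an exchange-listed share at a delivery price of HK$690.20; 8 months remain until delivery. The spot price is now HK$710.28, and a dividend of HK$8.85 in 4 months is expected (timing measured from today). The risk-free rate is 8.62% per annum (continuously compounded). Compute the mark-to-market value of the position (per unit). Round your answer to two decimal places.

PV(remaining dividends) I = 8.85·e^(−0.0862·4/12) = 8.5993
Current forward F = (S − I)·e^(rT) = (710.28 − 8.5993)·e^(0.0862·8/12) = 701.6807 × 1.059150 = 743.1851
Value (long) = (F − K)·e^(−rT) = (743.1851 − 690.20) × 0.944153 = 50.0260
Short position value = −(long value) = -HK$50.03

-HK$50.03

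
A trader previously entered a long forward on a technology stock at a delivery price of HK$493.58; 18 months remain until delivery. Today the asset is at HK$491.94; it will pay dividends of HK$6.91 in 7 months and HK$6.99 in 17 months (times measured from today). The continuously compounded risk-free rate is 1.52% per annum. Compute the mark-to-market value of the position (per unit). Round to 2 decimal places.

PV(remaining dividends) I = 6.91·e^(−0.0152·7/12) + 6.99·e^(−0.0152·17/12) = 13.6901
Current forward F = (S − I)·e^(rT) = (491.94 − 13.6901)·e^(0.0152·18/12) = 478.2499 × 1.023062 = 489.2793
Value (long) = (F − K)·e^(−rT) = (489.2793 − 493.58) × 0.977458 = -4.2038
Value = -HK$4.20

-HK$4.20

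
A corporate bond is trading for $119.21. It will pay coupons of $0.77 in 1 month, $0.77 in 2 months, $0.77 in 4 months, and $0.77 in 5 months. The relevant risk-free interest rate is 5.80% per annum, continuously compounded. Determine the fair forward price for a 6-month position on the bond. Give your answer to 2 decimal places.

$119.59

PV(coupons) I = 0.77·e^(−0.0580·1/12) + 0.77·e^(−0.0580·2/12) + 0.77·e^(−0.0580·4/12) + 0.77·e^(−0.0580·5/12)
I = 0.7663 + 0.7626 + 0.7553 + 0.7516 = 3.0358
F = (S − I)·e^(rT) = (119.21 − 3.0358) · e^(0.0580·6/12)
= 116.1742 · e^0.029000 = 116.1742 × 1.029425 = $119.59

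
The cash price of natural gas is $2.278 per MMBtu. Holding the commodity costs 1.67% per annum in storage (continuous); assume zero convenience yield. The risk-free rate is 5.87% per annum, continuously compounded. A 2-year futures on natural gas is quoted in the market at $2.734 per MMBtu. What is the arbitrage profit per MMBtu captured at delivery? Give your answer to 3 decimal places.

Fair futures: F* = S·e^(carry·T), with carry = (r + u) = 0.0587 + 0.0167 = 0.0754
F* = 2.278 · e^(0.0754 × 2) = 2.278 · e^0.150800 = 2.278 × 1.162764 = $2.6488
Market $2.734 > fair $2.6488: forward overpriced → cash-and-carry (buy spot, short the forward).
At maturity, profit = |F_mkt − F*| = |2.734 − 2.6488| = $0.085 per MMBtu

$0.085 per MMBtu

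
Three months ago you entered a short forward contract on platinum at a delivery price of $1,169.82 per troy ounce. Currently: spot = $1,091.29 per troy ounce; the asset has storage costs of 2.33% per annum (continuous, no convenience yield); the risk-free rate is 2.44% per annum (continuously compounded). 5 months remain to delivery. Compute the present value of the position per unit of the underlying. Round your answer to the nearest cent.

$56.05 per troy ounce

Current fair forward for the remaining 5 months: F = S·e^((r + u)·T), (r + u) = 0.0244 + 0.0233 = 0.0477
F = 1091.29 · e^(0.0477 × 5/12) = 1091.29 × 1.02007382 = 1113.1964
Value of long forward = (F − K)·e^(−rT) = (1113.1964 − 1169.82) · e^(−0.0244·5/12)
= -56.6236 × 0.98988484 = -56.05
Short position value = −(long value) = $56.05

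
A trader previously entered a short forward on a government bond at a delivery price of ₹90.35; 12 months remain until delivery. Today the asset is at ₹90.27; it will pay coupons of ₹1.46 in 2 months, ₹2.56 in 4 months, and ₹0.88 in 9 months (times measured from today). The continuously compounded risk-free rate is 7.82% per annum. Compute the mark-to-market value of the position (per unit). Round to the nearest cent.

-₹1.95

PV(remaining coupons) I = 1.46·e^(−0.0782·2/12) + 2.56·e^(−0.0782·4/12) + 0.88·e^(−0.0782·9/12) = 4.7651
Current forward F = (S − I)·e^(rT) = (90.27 − 4.7651)·e^(0.0782·12/12) = 85.5049 × 1.081339 = 92.4598
Value (long) = (F − K)·e^(−rT) = (92.4598 − 90.35) × 0.924779 = 1.9511
Short position value = −(long value) = -₹1.95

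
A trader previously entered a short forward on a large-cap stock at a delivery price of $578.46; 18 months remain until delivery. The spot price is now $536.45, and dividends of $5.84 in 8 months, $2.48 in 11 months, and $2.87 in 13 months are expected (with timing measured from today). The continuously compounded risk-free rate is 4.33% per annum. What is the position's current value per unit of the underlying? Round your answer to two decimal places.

$16.43

PV(remaining dividends) I = 5.84·e^(−0.0433·8/12) + 2.48·e^(−0.0433·11/12) + 2.87·e^(−0.0433·13/12) = 10.7958
Current forward F = (S − I)·e^(rT) = (536.45 − 10.7958)·e^(0.0433·18/12) = 525.6542 × 1.067106 = 560.9288
Value (long) = (F − K)·e^(−rT) = (560.9288 − 578.46) × 0.937114 = -16.4287
Short position value = −(long value) = $16.43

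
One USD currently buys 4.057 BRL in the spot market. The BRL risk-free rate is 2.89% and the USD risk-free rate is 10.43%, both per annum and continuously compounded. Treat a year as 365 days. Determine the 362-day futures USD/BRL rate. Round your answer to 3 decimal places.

F = S·e^((r_BRL − r_USD)T) = 4.057 · e^((0.0289 − 0.1043) × 362/365)
= 4.057 · e^-0.074780 = 4.057 × 0.927948
F = 3.765 BRL per USD

3.765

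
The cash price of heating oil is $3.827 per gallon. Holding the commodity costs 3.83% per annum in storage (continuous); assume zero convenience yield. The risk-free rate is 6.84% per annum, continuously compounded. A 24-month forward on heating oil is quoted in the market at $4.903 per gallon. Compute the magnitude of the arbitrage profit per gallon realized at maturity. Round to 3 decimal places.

Fair forward: F* = S·e^(carry·T), with carry = (r + u) = 0.0684 + 0.0383 = 0.1067
F* = 3.827 · e^(0.1067 × 24/12) = 3.827 · e^0.213400 = 3.827 × 1.237880 = $4.7374
Market $4.903 > fair $4.7374: forward overpriced → cash-and-carry (buy spot, short the forward).
At maturity, profit = |F_mkt − F*| = |4.903 − 4.7374| = $0.166 per gallon

$0.166 per gallon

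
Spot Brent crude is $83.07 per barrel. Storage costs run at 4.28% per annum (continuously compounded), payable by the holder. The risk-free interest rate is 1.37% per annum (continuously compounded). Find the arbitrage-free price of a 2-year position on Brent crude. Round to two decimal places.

$93.01 per barrel

Net carry = r + u − y = 0.0137 + 0.0428 − 0.0000 = 0.0565
F = S·e^((r+u−y)T) = 83.07 · e^(0.0565 × 2) = 83.07 · e^0.113000
= 83.07 × 1.119632 = $93.01 per barrel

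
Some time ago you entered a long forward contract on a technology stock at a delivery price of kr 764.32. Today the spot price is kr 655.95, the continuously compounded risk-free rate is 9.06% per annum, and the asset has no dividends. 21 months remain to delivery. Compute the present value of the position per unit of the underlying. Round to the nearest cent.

Current fair forward for the remaining 21 months: F = S·e^(r·T), r = 0.0906
F = 655.95 · e^(0.0906 × 21/12) = 655.95 × 1.171811 = 768.6494
Value of long forward = (F − K)·e^(−rT) = (768.6494 − 764.32) · e^(−0.0906·21/12)
= 4.3294 × 0.853380 = 3.69

kr 3.69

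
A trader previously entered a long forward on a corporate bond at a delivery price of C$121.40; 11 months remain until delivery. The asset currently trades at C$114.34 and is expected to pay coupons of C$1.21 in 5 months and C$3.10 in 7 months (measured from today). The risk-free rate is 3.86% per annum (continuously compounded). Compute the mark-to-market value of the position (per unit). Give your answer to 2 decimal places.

-C$7.06

PV(remaining coupons) I = 1.21·e^(−0.0386·5/12) + 3.10·e^(−0.0386·7/12) = 4.2217
Current forward F = (S − I)·e^(rT) = (114.34 − 4.2217)·e^(0.0386·11/12) = 110.1183 × 1.036017 = 114.0844
Value (long) = (F − K)·e^(−rT) = (114.0844 − 121.40) × 0.965235 = -7.0613
Value = -C$7.06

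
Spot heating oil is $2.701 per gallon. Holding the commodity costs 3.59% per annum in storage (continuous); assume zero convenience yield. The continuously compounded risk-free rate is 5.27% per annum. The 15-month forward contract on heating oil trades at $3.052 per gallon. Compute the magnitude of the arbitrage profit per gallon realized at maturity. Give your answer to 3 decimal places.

Fair forward: F* = S·e^(carry·T), with carry = (r + u) = 0.0527 + 0.0359 = 0.0886
F* = 2.701 · e^(0.0886 × 15/12) = 2.701 · e^0.110750 = 2.701 × 1.117116 = $3.0173
Market $3.052 > fair $3.0173: forward overpriced → cash-and-carry (buy spot, short the forward).
At maturity, profit = |F_mkt − F*| = |3.052 − 3.0173| = $0.035 per gallon

$0.035 per gallon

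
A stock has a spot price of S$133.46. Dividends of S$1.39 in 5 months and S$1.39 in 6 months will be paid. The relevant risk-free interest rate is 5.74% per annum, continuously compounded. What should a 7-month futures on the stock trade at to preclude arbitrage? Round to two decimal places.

PV(dividends) I = 1.39·e^(−0.0574·5/12) + 1.39·e^(−0.0574·6/12)
I = 1.3572 + 1.3507 = 2.7079
F = (S − I)·e^(rT) = (133.46 − 2.7079) · e^(0.0574·7/12)
= 130.7521 · e^0.033483 = 130.7521 × 1.034050 = S$135.20

S$135.20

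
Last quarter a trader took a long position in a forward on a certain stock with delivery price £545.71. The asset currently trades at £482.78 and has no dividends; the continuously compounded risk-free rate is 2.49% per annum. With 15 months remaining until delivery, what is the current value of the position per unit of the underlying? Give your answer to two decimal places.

Current fair forward for the remaining 15 months: F = S·e^(r·T), r = 0.0249
F = 482.78 · e^(0.0249 × 15/12) = 482.78 × 1.031614 = 498.0426
Value of long forward = (F − K)·e^(−rT) = (498.0426 − 545.71) · e^(−0.0249·15/12)
= -47.6674 × 0.969354 = -46.21

-£46.21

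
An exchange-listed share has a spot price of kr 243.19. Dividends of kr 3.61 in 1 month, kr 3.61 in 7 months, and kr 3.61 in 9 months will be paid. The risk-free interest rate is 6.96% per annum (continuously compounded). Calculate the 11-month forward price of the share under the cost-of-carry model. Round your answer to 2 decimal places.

PV(dividends) I = 3.61·e^(−0.0696·1/12) + 3.61·e^(−0.0696·7/12) + 3.61·e^(−0.0696·9/12)
I = 3.5891 + 3.4664 + 3.4264 = 10.4819
F = (S − I)·e^(rT) = (243.19 − 10.4819) · e^(0.0696·11/12)
= 232.7081 · e^0.063800 = 232.7081 × 1.065879 = kr 248.04

kr 248.04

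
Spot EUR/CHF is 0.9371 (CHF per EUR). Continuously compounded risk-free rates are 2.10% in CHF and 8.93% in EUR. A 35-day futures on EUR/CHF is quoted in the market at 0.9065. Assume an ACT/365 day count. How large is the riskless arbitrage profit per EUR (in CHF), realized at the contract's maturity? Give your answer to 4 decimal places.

Fair futures: F* = S·e^(carry·T), with carry = (r_CHF − r_EUR) = 0.0210 − 0.0893 = -0.0683
F* = 0.9371 · e^(-0.0683 × 35/365) = 0.9371 · e^-0.006549 = 0.9371 × 0.993472 = 0.9310
Market 0.9065 < fair 0.9310: forward underpriced → reverse cash-and-carry (short spot, go long the forward).
At maturity, profit = |F_mkt − F*| = |0.9065 − 0.9310| = 0.0245 per EUR (in CHF)

0.0245 per EUR (in CHF)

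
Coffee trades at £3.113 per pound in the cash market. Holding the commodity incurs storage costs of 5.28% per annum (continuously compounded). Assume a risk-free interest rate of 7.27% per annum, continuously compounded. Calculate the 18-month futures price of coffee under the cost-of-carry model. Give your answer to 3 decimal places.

Net carry = r + u − y = 0.0727 + 0.0528 − 0.0000 = 0.1255
F = S·e^((r+u−y)T) = 3.113 · e^(0.1255 × 18/12) = 3.113 · e^0.188250
= 3.113 × 1.207135 = £3.758 per pound

£3.758 per pound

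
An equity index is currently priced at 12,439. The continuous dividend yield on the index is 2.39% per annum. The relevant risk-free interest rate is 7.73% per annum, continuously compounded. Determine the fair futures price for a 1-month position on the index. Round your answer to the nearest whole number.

F = S·e^((r − q)T) = 12439 · e^((0.0773 − 0.0239) × 1/12)
= 12439 · e^0.004450 = 12439 × 1.004460
F = 12,494

12,494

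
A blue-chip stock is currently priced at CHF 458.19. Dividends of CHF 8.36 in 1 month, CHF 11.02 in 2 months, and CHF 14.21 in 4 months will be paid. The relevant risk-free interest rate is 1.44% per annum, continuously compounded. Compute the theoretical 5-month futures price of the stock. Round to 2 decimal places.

CHF 427.26

PV(dividends) I = 8.36·e^(−0.0144·1/12) + 11.02·e^(−0.0144·2/12) + 14.21·e^(−0.0144·4/12)
I = 8.3500 + 10.9936 + 14.1420 = 33.4856
F = (S − I)·e^(rT) = (458.19 − 33.4856) · e^(0.0144·5/12)
= 424.7044 · e^0.006000 = 424.7044 × 1.006018 = CHF 427.26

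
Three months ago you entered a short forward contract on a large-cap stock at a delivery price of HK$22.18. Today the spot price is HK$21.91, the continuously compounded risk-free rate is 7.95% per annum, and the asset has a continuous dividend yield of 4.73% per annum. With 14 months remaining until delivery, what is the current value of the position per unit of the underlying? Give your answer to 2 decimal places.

-HK$0.52

Current fair forward for the remaining 14 months: F = S·e^((r − q)·T), (r − q) = 0.0795 − 0.0473 = 0.0322
F = 21.91 · e^(0.0322 × 14/12) = 21.91 × 1.038281 = 22.7487
Value of long forward = (F − K)·e^(−rT) = (22.7487 − 22.18) · e^(−0.0795·14/12)
= 0.5687 × 0.911421 = 0.52
Short position value = −(long value) = -HK$0.52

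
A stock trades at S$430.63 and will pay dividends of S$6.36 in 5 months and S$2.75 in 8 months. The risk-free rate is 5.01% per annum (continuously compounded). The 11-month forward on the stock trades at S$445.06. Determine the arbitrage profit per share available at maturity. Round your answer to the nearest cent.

PV(dividends) I = 6.36·e^(−0.0501·5/12) + 2.75·e^(−0.0501·8/12) = 8.8883
Fair forward F* = (S − I)·e^(rT) = (430.63 − 8.8883)·e^0.045925 = 421.7417 × 1.046996 = 441.5619
Market S$445.06 > fair 441.5619: forward overpriced → cash-and-carry (borrow at r, buy the stock and collect the dividends, short the forward).
Profit at T = |F_mkt − F*| = |445.06 − 441.5619| = S$3.50 per share

S$3.50 per share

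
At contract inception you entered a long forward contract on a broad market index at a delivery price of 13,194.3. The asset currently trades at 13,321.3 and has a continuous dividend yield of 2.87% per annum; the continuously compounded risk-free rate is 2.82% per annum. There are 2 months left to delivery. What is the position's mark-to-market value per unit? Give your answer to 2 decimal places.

Current fair forward for the remaining 2 months: F = S·e^((r − q)·T), (r − q) = 0.0282 − 0.0287 = -0.0005
F = 13321.3 · e^(-0.0005 × 2/12) = 13321.3 × 0.99991667 = 13320.1899
Value of long forward = (F − K)·e^(−rT) = (13320.1899 − 13194.3) · e^(−0.0282·2/12)
= 125.8899 × 0.99531103 = 125.30

125.30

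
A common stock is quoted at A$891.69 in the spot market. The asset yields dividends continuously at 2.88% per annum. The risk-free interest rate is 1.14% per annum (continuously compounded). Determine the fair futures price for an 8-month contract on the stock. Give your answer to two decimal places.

F = S·e^((r − q)T) = 891.69 · e^((0.0114 − 0.0288) × 8/12)
= 891.69 · e^-0.011600 = 891.69 × 0.988467
F = A$881.41

A$881.41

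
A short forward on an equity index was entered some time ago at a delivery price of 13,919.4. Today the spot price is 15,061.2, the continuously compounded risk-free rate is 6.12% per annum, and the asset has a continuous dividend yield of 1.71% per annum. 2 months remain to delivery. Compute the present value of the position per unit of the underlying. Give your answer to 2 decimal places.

Current fair forward for the remaining 2 months: F = S·e^((r − q)·T), (r − q) = 0.0612 − 0.0171 = 0.0441
F = 15061.2 · e^(0.0441 × 2/12) = 15061.2 × 1.00737708 = 15172.3077
Value of long forward = (F − K)·e^(−rT) = (15172.3077 − 13919.4) · e^(−0.0612·2/12)
= 1252.9077 × 0.98985184 = 1240.19
Short position value = −(long value) = -1240.19

-1240.19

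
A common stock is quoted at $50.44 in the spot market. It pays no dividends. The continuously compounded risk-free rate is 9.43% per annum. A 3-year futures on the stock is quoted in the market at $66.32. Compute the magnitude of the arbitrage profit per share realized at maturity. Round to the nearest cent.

$0.61 per share

Fair futures: F* = S·e^(carry·T), with carry = r = 0.0943
F* = 50.44 · e^(0.0943 × 3) = 50.44 · e^0.282900 = 50.44 × 1.326972 = $66.9325
Market $66.32 < fair $66.9325: forward underpriced → reverse cash-and-carry (short spot, go long the forward).
At maturity, profit = |F_mkt − F*| = |66.32 − 66.9325| = $0.61 per share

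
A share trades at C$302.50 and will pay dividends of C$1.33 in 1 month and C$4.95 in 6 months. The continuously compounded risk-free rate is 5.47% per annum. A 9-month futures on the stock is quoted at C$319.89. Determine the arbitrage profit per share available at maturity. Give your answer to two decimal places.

PV(dividends) I = 1.33·e^(−0.0547·1/12) + 4.95·e^(−0.0547·6/12) = 6.1404
Fair futures F* = (S − I)·e^(rT) = (302.50 − 6.1404)·e^0.041025 = 296.3596 × 1.041878 = 308.7705
Market C$319.89 > fair 308.7705: forward overpriced → cash-and-carry (borrow at r, buy the stock and collect the dividends, short the forward).
Profit at T = |F_mkt − F*| = |319.89 − 308.7705| = C$11.12 per share

C$11.12 per share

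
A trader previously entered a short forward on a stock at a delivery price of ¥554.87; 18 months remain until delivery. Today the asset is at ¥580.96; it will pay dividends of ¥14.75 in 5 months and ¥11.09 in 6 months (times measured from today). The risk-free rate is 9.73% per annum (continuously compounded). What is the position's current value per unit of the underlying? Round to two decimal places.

PV(remaining dividends) I = 14.75·e^(−0.0973·5/12) + 11.09·e^(−0.0973·6/12) = 24.7274
Current forward F = (S − I)·e^(rT) = (580.96 − 24.7274)·e^(0.0973·18/12) = 556.2326 × 1.157138 = 643.6379
Value (long) = (F − K)·e^(−rT) = (643.6379 − 554.87) × 0.864201 = 76.7133
Short position value = −(long value) = -¥76.71

-¥76.71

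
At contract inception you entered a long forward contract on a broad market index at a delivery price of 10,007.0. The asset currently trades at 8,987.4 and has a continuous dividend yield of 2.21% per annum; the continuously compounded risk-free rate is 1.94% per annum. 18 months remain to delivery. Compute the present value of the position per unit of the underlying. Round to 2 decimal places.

Current fair forward for the remaining 18 months: F = S·e^((r − q)·T), (r − q) = 0.0194 − 0.0221 = -0.0027
F = 8987.4 · e^(-0.0027 × 18/12) = 8987.4 × 0.99595819 = 8951.0746
Value of long forward = (F − K)·e^(−rT) = (8951.0746 − 10007.0) · e^(−0.0194·18/12)
= -1055.9254 × 0.97131933 = -1025.64

-1025.64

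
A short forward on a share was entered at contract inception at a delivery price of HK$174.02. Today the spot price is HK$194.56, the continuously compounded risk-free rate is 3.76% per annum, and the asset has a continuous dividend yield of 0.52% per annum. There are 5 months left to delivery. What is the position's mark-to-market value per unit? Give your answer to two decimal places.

Current fair forward for the remaining 5 months: F = S·e^((r − q)·T), (r − q) = 0.0376 − 0.0052 = 0.0324
F = 194.56 · e^(0.0324 × 5/12) = 194.56 × 1.013592 = 197.2045
Value of long forward = (F − K)·e^(−rT) = (197.2045 − 174.02) · e^(−0.0376·5/12)
= 23.1845 × 0.984455 = 22.82
Short position value = −(long value) = -HK$22.82

-HK$22.82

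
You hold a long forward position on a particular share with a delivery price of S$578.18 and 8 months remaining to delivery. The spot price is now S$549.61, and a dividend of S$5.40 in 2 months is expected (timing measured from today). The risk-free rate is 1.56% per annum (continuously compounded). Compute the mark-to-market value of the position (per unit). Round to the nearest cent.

-S$27.97

PV(remaining dividends) I = 5.40·e^(−0.0156·2/12) = 5.3860
Current forward F = (S − I)·e^(rT) = (549.61 − 5.3860)·e^(0.0156·8/12) = 544.2240 × 1.010454 = 549.9133
Value (long) = (F − K)·e^(−rT) = (549.9133 − 578.18) × 0.989654 = -27.9743
Value = -S$27.97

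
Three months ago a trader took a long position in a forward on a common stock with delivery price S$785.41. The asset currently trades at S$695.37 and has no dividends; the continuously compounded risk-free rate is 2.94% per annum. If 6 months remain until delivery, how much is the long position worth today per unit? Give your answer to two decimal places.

-S$78.58

Current fair forward for the remaining 6 months: F = S·e^(r·T), r = 0.0294
F = 695.37 · e^(0.0294 × 6/12) = 695.37 × 1.014809 = 705.6677
Value of long forward = (F − K)·e^(−rT) = (705.6677 − 785.41) · e^(−0.0294·6/12)
= -79.7423 × 0.985408 = -78.58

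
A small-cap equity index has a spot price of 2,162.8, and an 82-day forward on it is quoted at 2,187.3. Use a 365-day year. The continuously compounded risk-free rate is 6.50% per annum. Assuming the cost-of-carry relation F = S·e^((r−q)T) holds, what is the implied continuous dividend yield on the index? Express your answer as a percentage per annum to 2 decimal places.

1.49%

From F = S·e^((r−q)T): (r − q) = ln(F/S)/T
ln(2187.3/2162.8) = ln(1.011328) = 0.011264
(r − q) = 0.011264 / (82/365) = 0.050139
q = r − ln(F/S)/T = 0.0650 − 0.050139 = 0.014861
q = 1.49%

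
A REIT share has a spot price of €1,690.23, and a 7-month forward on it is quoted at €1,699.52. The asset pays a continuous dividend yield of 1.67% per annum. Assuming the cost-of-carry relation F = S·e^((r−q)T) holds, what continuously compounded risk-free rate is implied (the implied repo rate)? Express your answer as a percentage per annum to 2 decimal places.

2.61%

From F = S·e^((r−q)T): (r − q) = ln(F/S)/T
ln(1699.52/1690.23) = ln(1.005496) = 0.005481
(r − q) = 0.005481 / (7/12) = 0.009396
r = ln(F/S)/T + q = 0.009396 + 0.0167 = 0.026096
r = 2.61%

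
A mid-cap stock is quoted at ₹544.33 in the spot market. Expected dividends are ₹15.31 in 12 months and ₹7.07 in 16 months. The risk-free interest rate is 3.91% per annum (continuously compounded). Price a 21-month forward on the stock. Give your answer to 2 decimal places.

₹559.93

PV(dividends) I = 15.31·e^(−0.0391·12/12) + 7.07·e^(−0.0391·16/12)
I = 14.7229 + 6.7109 = 21.4338
F = (S − I)·e^(rT) = (544.33 − 21.4338) · e^(0.0391·21/12)
= 522.8962 · e^0.068425 = 522.8962 × 1.070820 = ₹559.93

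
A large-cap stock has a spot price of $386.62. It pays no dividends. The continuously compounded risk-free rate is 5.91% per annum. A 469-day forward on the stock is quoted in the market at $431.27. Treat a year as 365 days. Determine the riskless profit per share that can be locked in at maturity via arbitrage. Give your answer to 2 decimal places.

$14.15 per share

Fair forward: F* = S·e^(carry·T), with carry = r = 0.0591
F* = 386.62 · e^(0.0591 × 469/365) = 386.62 · e^0.075939 = 386.62 × 1.078897 = $417.1232
Market $431.27 > fair $417.1232: forward overpriced → cash-and-carry (buy spot, short the forward).
At maturity, profit = |F_mkt − F*| = |431.27 − 417.1232| = $14.15 per share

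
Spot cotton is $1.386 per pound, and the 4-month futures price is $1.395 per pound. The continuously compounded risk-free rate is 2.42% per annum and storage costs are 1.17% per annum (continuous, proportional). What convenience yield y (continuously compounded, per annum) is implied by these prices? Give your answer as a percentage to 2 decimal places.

1.65%

F = S·e^((r+u−y)T) ⇒ (r+u−y) = ln(F/S)/T
ln(1.395/1.386) = 0.006473; /T ⇒ 0.019419
y = r + u − ln(F/S)/T = 0.0242 + 0.0117 − 0.019419 = 0.016481
y = 1.65%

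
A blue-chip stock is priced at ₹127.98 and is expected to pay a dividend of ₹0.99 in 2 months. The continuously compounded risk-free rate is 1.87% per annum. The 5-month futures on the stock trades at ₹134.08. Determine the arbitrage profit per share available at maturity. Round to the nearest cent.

₹6.09 per share

PV(dividends) I = 0.99·e^(−0.0187·2/12) = 0.9869
Fair futures F* = (S − I)·e^(rT) = (127.98 − 0.9869)·e^0.007792 = 126.9931 × 1.007822 = 127.9864
Market ₹134.08 > fair 127.9864: forward overpriced → cash-and-carry (borrow at r, buy the stock and collect the dividends, short the forward).
Profit at T = |F_mkt − F*| = |134.08 − 127.9864| = ₹6.09 per share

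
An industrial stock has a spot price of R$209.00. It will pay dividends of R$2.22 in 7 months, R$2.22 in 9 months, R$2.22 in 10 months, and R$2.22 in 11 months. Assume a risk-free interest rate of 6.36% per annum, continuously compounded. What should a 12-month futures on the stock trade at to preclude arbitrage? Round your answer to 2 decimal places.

R$213.71

PV(dividends) I = 2.22·e^(−0.0636·7/12) + 2.22·e^(−0.0636·9/12) + 2.22·e^(−0.0636·10/12) + 2.22·e^(−0.0636·11/12)
I = 2.1391 + 2.1166 + 2.1054 + 2.0943 = 8.4554
F = (S − I)·e^(rT) = (209.00 − 8.4554) · e^(0.0636·12/12)
= 200.5446 · e^0.063600 = 200.5446 × 1.065666 = R$213.71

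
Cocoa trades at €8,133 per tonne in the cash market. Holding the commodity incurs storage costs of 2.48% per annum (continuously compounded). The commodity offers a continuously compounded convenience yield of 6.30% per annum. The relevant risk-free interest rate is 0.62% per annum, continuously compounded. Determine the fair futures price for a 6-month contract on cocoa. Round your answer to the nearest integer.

€8,004 per tonne

Net carry = r + u − y = 0.0062 + 0.0248 − 0.0630 = -0.0320
F = S·e^((r+u−y)T) = 8133 · e^(-0.0320 × 6/12) = 8133 · e^-0.016000
= 8133 × 0.984127 = €8,004 per tonne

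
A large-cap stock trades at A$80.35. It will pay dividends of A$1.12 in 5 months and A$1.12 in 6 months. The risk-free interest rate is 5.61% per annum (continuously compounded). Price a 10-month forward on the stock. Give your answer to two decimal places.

PV(dividends) I = 1.12·e^(−0.0561·5/12) + 1.12·e^(−0.0561·6/12)
I = 1.0941 + 1.0890 = 2.1831
F = (S − I)·e^(rT) = (80.35 − 2.1831) · e^(0.0561·10/12)
= 78.1669 · e^0.046750 = 78.1669 × 1.047860 = A$81.91

A$81.91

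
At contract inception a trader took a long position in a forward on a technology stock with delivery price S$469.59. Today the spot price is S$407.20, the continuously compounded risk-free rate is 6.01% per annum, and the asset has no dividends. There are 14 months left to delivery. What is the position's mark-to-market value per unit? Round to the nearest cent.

-S$30.59

Current fair forward for the remaining 14 months: F = S·e^(r·T), r = 0.0601
F = 407.20 · e^(0.0601 × 14/12) = 407.20 × 1.072633 = 436.7762
Value of long forward = (F − K)·e^(−rT) = (436.7762 − 469.59) · e^(−0.0601·14/12)
= -32.8138 × 0.932285 = -30.59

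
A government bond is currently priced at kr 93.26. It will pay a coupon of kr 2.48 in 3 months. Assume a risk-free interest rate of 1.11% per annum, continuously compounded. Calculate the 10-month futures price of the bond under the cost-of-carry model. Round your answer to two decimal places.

PV(coupons) I = 2.48·e^(−0.0111·3/12)
I = 2.4731
F = (S − I)·e^(rT) = (93.26 − 2.4731) · e^(0.0111·10/12)
= 90.7869 · e^0.009250 = 90.7869 × 1.009293 = kr 91.63

kr 91.63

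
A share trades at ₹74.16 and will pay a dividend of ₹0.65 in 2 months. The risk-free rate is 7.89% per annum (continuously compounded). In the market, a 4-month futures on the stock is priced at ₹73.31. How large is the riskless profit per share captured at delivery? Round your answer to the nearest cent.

₹2.17 per share

PV(dividends) I = 0.65·e^(−0.0789·2/12) = 0.6415
Fair futures F* = (S − I)·e^(rT) = (74.16 − 0.6415)·e^0.026300 = 73.5185 × 1.026649 = 75.4777
Market ₹73.31 < fair 75.4777: forward underpriced → reverse cash-and-carry (short the stock, invest proceeds at r, pay the dividends, go long the forward).
Profit at T = |F_mkt − F*| = |73.31 − 75.4777| = ₹2.17 per share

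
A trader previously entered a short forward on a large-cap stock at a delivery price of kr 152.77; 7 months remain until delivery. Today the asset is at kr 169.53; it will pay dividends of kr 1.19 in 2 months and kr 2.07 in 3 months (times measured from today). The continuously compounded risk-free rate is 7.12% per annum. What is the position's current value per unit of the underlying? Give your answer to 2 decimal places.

PV(remaining dividends) I = 1.19·e^(−0.0712·2/12) + 2.07·e^(−0.0712·3/12) = 3.2094
Current forward F = (S − I)·e^(rT) = (169.53 − 3.2094)·e^(0.0712·7/12) = 166.3206 × 1.042408 = 173.3739
Value (long) = (F − K)·e^(−rT) = (173.3739 − 152.77) × 0.959317 = 19.7657
Short position value = −(long value) = -kr 19.77

-kr 19.77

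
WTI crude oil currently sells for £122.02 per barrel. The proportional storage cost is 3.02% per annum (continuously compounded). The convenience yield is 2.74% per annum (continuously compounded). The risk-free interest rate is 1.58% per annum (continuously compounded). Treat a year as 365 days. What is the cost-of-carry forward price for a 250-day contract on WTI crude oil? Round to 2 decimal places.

£123.58 per barrel

Net carry = r + u − y = 0.0158 + 0.0302 − 0.0274 = 0.0186
F = S·e^((r+u−y)T) = 122.02 · e^(0.0186 × 250/365) = 122.02 · e^0.012740
= 122.02 × 1.012821 = £123.58 per barrel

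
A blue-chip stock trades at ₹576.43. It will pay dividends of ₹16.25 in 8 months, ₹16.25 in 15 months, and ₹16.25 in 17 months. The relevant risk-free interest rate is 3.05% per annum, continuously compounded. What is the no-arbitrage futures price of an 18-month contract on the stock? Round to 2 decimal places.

PV(dividends) I = 16.25·e^(−0.0305·8/12) + 16.25·e^(−0.0305·15/12) + 16.25·e^(−0.0305·17/12)
I = 15.9229 + 15.6421 + 15.5628 = 47.1278
F = (S − I)·e^(rT) = (576.43 − 47.1278) · e^(0.0305·18/12)
= 529.3022 · e^0.045750 = 529.3022 × 1.046813 = ₹554.08

₹554.08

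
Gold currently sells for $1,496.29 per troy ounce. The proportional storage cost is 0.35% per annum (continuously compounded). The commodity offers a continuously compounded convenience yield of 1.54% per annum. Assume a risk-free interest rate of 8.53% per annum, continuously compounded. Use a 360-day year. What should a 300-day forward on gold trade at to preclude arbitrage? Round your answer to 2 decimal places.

Net carry = r + u − y = 0.0853 + 0.0035 − 0.0154 = 0.0734
F = S·e^((r+u−y)T) = 1496.29 · e^(0.0734 × 300/360) = 1496.29 · e^0.06116667
= 1496.29 × 1.06307608 = $1,590.67 per troy ounce

$1,590.67 per troy ounce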